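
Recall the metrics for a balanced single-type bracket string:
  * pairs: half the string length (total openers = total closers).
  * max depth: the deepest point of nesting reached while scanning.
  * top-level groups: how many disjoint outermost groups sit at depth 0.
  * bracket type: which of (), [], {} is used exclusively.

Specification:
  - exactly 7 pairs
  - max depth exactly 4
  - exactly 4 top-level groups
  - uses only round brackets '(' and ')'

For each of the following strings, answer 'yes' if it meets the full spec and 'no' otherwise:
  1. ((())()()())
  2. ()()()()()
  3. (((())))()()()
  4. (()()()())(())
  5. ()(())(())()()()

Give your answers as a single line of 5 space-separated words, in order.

Answer: no no yes no no

Derivation:
String 1 '((())()()())': depth seq [1 2 3 2 1 2 1 2 1 2 1 0]
  -> pairs=6 depth=3 groups=1 -> no
String 2 '()()()()()': depth seq [1 0 1 0 1 0 1 0 1 0]
  -> pairs=5 depth=1 groups=5 -> no
String 3 '(((())))()()()': depth seq [1 2 3 4 3 2 1 0 1 0 1 0 1 0]
  -> pairs=7 depth=4 groups=4 -> yes
String 4 '(()()()())(())': depth seq [1 2 1 2 1 2 1 2 1 0 1 2 1 0]
  -> pairs=7 depth=2 groups=2 -> no
String 5 '()(())(())()()()': depth seq [1 0 1 2 1 0 1 2 1 0 1 0 1 0 1 0]
  -> pairs=8 depth=2 groups=6 -> no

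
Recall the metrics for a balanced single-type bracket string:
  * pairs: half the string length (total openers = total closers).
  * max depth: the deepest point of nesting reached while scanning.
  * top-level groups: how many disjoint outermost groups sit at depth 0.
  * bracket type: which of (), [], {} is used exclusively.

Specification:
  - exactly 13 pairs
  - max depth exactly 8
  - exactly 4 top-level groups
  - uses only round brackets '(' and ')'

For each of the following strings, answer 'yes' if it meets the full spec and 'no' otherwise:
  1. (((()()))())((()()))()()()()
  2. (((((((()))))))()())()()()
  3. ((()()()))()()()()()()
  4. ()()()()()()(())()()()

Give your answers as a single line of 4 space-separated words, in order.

Answer: no yes no no

Derivation:
String 1 '(((()()))())((()()))()()()()': depth seq [1 2 3 4 3 4 3 2 1 2 1 0 1 2 3 2 3 2 1 0 1 0 1 0 1 0 1 0]
  -> pairs=14 depth=4 groups=6 -> no
String 2 '(((((((()))))))()())()()()': depth seq [1 2 3 4 5 6 7 8 7 6 5 4 3 2 1 2 1 2 1 0 1 0 1 0 1 0]
  -> pairs=13 depth=8 groups=4 -> yes
String 3 '((()()()))()()()()()()': depth seq [1 2 3 2 3 2 3 2 1 0 1 0 1 0 1 0 1 0 1 0 1 0]
  -> pairs=11 depth=3 groups=7 -> no
String 4 '()()()()()()(())()()()': depth seq [1 0 1 0 1 0 1 0 1 0 1 0 1 2 1 0 1 0 1 0 1 0]
  -> pairs=11 depth=2 groups=10 -> no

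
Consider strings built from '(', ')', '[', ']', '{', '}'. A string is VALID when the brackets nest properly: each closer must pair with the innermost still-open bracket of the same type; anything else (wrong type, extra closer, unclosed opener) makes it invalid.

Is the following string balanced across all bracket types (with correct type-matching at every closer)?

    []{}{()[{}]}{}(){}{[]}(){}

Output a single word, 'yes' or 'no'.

pos 0: push '['; stack = [
pos 1: ']' matches '['; pop; stack = (empty)
pos 2: push '{'; stack = {
pos 3: '}' matches '{'; pop; stack = (empty)
pos 4: push '{'; stack = {
pos 5: push '('; stack = {(
pos 6: ')' matches '('; pop; stack = {
pos 7: push '['; stack = {[
pos 8: push '{'; stack = {[{
pos 9: '}' matches '{'; pop; stack = {[
pos 10: ']' matches '['; pop; stack = {
pos 11: '}' matches '{'; pop; stack = (empty)
pos 12: push '{'; stack = {
pos 13: '}' matches '{'; pop; stack = (empty)
pos 14: push '('; stack = (
pos 15: ')' matches '('; pop; stack = (empty)
pos 16: push '{'; stack = {
pos 17: '}' matches '{'; pop; stack = (empty)
pos 18: push '{'; stack = {
pos 19: push '['; stack = {[
pos 20: ']' matches '['; pop; stack = {
pos 21: '}' matches '{'; pop; stack = (empty)
pos 22: push '('; stack = (
pos 23: ')' matches '('; pop; stack = (empty)
pos 24: push '{'; stack = {
pos 25: '}' matches '{'; pop; stack = (empty)
end: stack empty → VALID
Verdict: properly nested → yes

Answer: yes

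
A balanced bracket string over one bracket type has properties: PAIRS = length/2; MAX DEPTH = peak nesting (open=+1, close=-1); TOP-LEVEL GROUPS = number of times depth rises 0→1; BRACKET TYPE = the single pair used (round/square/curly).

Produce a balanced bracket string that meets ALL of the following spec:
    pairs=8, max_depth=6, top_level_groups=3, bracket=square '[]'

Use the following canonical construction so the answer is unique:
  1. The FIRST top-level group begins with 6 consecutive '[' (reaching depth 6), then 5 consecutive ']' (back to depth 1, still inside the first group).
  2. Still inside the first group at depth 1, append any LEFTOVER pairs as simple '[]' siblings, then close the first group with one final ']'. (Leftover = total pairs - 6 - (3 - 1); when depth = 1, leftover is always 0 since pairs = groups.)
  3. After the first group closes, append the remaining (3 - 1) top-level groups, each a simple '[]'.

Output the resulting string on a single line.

Spec: pairs=8 depth=6 groups=3
Leftover pairs = 8 - 6 - (3-1) = 0
First group: deep chain of depth 6 + 0 sibling pairs
Remaining 2 groups: simple '[]' each

Answer: [[[[[[]]]]]][][]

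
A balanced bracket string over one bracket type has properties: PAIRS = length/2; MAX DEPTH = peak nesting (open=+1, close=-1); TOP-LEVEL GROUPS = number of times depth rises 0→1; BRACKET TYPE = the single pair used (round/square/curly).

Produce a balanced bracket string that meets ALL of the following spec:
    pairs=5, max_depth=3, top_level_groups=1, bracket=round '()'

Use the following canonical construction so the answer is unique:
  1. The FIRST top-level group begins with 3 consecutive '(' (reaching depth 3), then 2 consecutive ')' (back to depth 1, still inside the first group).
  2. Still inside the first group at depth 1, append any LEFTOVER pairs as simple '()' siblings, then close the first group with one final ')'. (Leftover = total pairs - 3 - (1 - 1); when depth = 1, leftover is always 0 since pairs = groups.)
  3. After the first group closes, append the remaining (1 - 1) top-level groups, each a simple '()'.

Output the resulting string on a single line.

Spec: pairs=5 depth=3 groups=1
Leftover pairs = 5 - 3 - (1-1) = 2
First group: deep chain of depth 3 + 2 sibling pairs
Remaining 0 groups: simple '()' each

Answer: ((())()())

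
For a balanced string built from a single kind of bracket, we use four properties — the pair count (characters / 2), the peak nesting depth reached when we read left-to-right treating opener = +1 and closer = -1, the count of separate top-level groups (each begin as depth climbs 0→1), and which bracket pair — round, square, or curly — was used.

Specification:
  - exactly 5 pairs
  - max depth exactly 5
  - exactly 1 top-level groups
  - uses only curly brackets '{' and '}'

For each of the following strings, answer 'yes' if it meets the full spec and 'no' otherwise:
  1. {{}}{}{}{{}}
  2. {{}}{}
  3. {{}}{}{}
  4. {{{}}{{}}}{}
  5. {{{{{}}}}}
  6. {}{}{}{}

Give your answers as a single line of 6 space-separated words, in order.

Answer: no no no no yes no

Derivation:
String 1 '{{}}{}{}{{}}': depth seq [1 2 1 0 1 0 1 0 1 2 1 0]
  -> pairs=6 depth=2 groups=4 -> no
String 2 '{{}}{}': depth seq [1 2 1 0 1 0]
  -> pairs=3 depth=2 groups=2 -> no
String 3 '{{}}{}{}': depth seq [1 2 1 0 1 0 1 0]
  -> pairs=4 depth=2 groups=3 -> no
String 4 '{{{}}{{}}}{}': depth seq [1 2 3 2 1 2 3 2 1 0 1 0]
  -> pairs=6 depth=3 groups=2 -> no
String 5 '{{{{{}}}}}': depth seq [1 2 3 4 5 4 3 2 1 0]
  -> pairs=5 depth=5 groups=1 -> yes
String 6 '{}{}{}{}': depth seq [1 0 1 0 1 0 1 0]
  -> pairs=4 depth=1 groups=4 -> no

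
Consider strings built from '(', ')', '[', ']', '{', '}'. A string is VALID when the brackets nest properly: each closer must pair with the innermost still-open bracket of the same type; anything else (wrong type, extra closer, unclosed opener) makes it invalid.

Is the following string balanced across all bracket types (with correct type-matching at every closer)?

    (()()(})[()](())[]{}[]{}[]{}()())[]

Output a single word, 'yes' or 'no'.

Answer: no

Derivation:
pos 0: push '('; stack = (
pos 1: push '('; stack = ((
pos 2: ')' matches '('; pop; stack = (
pos 3: push '('; stack = ((
pos 4: ')' matches '('; pop; stack = (
pos 5: push '('; stack = ((
pos 6: saw closer '}' but top of stack is '(' (expected ')') → INVALID
Verdict: type mismatch at position 6: '}' closes '(' → no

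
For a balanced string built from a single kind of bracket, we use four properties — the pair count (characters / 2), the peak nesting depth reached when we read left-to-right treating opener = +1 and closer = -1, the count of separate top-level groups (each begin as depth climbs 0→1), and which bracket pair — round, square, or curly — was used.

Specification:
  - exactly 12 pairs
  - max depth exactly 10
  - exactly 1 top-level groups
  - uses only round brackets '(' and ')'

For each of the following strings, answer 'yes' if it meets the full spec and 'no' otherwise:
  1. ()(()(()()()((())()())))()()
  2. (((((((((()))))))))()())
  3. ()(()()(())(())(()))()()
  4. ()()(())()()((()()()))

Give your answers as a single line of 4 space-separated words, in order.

String 1 '()(()(()()()((())()())))()()': depth seq [1 0 1 2 1 2 3 2 3 2 3 2 3 4 5 4 3 4 3 4 3 2 1 0 1 0 1 0]
  -> pairs=14 depth=5 groups=4 -> no
String 2 '(((((((((()))))))))()())': depth seq [1 2 3 4 5 6 7 8 9 10 9 8 7 6 5 4 3 2 1 2 1 2 1 0]
  -> pairs=12 depth=10 groups=1 -> yes
String 3 '()(()()(())(())(()))()()': depth seq [1 0 1 2 1 2 1 2 3 2 1 2 3 2 1 2 3 2 1 0 1 0 1 0]
  -> pairs=12 depth=3 groups=4 -> no
String 4 '()()(())()()((()()()))': depth seq [1 0 1 0 1 2 1 0 1 0 1 0 1 2 3 2 3 2 3 2 1 0]
  -> pairs=11 depth=3 groups=6 -> no

Answer: no yes no no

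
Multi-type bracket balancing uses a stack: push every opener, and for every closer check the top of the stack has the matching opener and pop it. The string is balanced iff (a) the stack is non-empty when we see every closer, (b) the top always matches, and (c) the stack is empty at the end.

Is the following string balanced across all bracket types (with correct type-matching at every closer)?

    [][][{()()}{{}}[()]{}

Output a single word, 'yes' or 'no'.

pos 0: push '['; stack = [
pos 1: ']' matches '['; pop; stack = (empty)
pos 2: push '['; stack = [
pos 3: ']' matches '['; pop; stack = (empty)
pos 4: push '['; stack = [
pos 5: push '{'; stack = [{
pos 6: push '('; stack = [{(
pos 7: ')' matches '('; pop; stack = [{
pos 8: push '('; stack = [{(
pos 9: ')' matches '('; pop; stack = [{
pos 10: '}' matches '{'; pop; stack = [
pos 11: push '{'; stack = [{
pos 12: push '{'; stack = [{{
pos 13: '}' matches '{'; pop; stack = [{
pos 14: '}' matches '{'; pop; stack = [
pos 15: push '['; stack = [[
pos 16: push '('; stack = [[(
pos 17: ')' matches '('; pop; stack = [[
pos 18: ']' matches '['; pop; stack = [
pos 19: push '{'; stack = [{
pos 20: '}' matches '{'; pop; stack = [
end: stack still non-empty ([) → INVALID
Verdict: unclosed openers at end: [ → no

Answer: no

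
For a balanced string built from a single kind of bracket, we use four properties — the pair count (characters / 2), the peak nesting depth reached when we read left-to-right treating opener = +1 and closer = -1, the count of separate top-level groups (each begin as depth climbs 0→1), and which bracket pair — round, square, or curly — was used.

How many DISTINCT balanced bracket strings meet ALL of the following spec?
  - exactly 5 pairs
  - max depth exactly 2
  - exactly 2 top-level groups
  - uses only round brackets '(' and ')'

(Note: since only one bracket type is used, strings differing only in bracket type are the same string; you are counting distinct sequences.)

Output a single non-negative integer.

Spec: pairs=5 depth=2 groups=2
Count(depth <= 2) = 4
Count(depth <= 1) = 0
Count(depth == 2) = 4 - 0 = 4

Answer: 4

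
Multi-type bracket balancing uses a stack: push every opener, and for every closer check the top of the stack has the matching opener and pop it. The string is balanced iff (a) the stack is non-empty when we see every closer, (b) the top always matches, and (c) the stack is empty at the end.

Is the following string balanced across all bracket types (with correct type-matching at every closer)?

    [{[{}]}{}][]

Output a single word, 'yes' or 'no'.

pos 0: push '['; stack = [
pos 1: push '{'; stack = [{
pos 2: push '['; stack = [{[
pos 3: push '{'; stack = [{[{
pos 4: '}' matches '{'; pop; stack = [{[
pos 5: ']' matches '['; pop; stack = [{
pos 6: '}' matches '{'; pop; stack = [
pos 7: push '{'; stack = [{
pos 8: '}' matches '{'; pop; stack = [
pos 9: ']' matches '['; pop; stack = (empty)
pos 10: push '['; stack = [
pos 11: ']' matches '['; pop; stack = (empty)
end: stack empty → VALID
Verdict: properly nested → yes

Answer: yes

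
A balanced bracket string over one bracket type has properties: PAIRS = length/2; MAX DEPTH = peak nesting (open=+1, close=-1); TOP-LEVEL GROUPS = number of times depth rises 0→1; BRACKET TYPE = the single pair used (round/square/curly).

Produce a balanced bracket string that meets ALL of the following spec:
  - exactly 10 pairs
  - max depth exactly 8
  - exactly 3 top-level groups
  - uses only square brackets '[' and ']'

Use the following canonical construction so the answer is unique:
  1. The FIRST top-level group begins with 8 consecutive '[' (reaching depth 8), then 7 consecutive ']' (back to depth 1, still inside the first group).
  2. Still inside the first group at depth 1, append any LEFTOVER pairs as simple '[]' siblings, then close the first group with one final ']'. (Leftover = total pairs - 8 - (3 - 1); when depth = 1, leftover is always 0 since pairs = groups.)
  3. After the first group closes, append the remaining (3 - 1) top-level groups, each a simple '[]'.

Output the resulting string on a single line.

Spec: pairs=10 depth=8 groups=3
Leftover pairs = 10 - 8 - (3-1) = 0
First group: deep chain of depth 8 + 0 sibling pairs
Remaining 2 groups: simple '[]' each

Answer: [[[[[[[[]]]]]]]][][]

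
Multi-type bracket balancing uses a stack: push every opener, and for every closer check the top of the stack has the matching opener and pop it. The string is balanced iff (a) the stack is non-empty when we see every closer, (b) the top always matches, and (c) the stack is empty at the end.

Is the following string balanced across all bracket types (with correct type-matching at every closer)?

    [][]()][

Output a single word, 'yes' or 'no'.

Answer: no

Derivation:
pos 0: push '['; stack = [
pos 1: ']' matches '['; pop; stack = (empty)
pos 2: push '['; stack = [
pos 3: ']' matches '['; pop; stack = (empty)
pos 4: push '('; stack = (
pos 5: ')' matches '('; pop; stack = (empty)
pos 6: saw closer ']' but stack is empty → INVALID
Verdict: unmatched closer ']' at position 6 → no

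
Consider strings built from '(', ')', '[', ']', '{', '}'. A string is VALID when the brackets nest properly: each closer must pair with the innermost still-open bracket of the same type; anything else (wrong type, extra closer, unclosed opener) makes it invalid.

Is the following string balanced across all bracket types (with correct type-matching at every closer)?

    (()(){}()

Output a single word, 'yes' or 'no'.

pos 0: push '('; stack = (
pos 1: push '('; stack = ((
pos 2: ')' matches '('; pop; stack = (
pos 3: push '('; stack = ((
pos 4: ')' matches '('; pop; stack = (
pos 5: push '{'; stack = ({
pos 6: '}' matches '{'; pop; stack = (
pos 7: push '('; stack = ((
pos 8: ')' matches '('; pop; stack = (
end: stack still non-empty (() → INVALID
Verdict: unclosed openers at end: ( → no

Answer: no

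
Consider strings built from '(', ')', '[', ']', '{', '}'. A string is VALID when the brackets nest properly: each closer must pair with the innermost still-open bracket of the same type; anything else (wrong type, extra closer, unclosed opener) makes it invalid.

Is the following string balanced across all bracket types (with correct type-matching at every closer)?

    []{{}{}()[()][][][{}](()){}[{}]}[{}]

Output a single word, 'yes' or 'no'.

pos 0: push '['; stack = [
pos 1: ']' matches '['; pop; stack = (empty)
pos 2: push '{'; stack = {
pos 3: push '{'; stack = {{
pos 4: '}' matches '{'; pop; stack = {
pos 5: push '{'; stack = {{
pos 6: '}' matches '{'; pop; stack = {
pos 7: push '('; stack = {(
pos 8: ')' matches '('; pop; stack = {
pos 9: push '['; stack = {[
pos 10: push '('; stack = {[(
pos 11: ')' matches '('; pop; stack = {[
pos 12: ']' matches '['; pop; stack = {
pos 13: push '['; stack = {[
pos 14: ']' matches '['; pop; stack = {
pos 15: push '['; stack = {[
pos 16: ']' matches '['; pop; stack = {
pos 17: push '['; stack = {[
pos 18: push '{'; stack = {[{
pos 19: '}' matches '{'; pop; stack = {[
pos 20: ']' matches '['; pop; stack = {
pos 21: push '('; stack = {(
pos 22: push '('; stack = {((
pos 23: ')' matches '('; pop; stack = {(
pos 24: ')' matches '('; pop; stack = {
pos 25: push '{'; stack = {{
pos 26: '}' matches '{'; pop; stack = {
pos 27: push '['; stack = {[
pos 28: push '{'; stack = {[{
pos 29: '}' matches '{'; pop; stack = {[
pos 30: ']' matches '['; pop; stack = {
pos 31: '}' matches '{'; pop; stack = (empty)
pos 32: push '['; stack = [
pos 33: push '{'; stack = [{
pos 34: '}' matches '{'; pop; stack = [
pos 35: ']' matches '['; pop; stack = (empty)
end: stack empty → VALID
Verdict: properly nested → yes

Answer: yes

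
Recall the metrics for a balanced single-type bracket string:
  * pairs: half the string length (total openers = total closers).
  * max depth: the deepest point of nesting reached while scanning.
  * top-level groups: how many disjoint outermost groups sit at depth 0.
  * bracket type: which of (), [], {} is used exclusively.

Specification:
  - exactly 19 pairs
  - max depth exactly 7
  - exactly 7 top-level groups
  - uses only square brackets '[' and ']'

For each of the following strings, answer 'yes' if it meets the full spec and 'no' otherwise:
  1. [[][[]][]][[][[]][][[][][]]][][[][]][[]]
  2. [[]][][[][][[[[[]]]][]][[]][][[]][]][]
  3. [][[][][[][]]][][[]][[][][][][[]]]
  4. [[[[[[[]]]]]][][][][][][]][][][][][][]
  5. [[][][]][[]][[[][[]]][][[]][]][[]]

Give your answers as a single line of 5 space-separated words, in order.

Answer: no no no yes no

Derivation:
String 1 '[[][[]][]][[][[]][][[][][]]][][[][]][[]]': depth seq [1 2 1 2 3 2 1 2 1 0 1 2 1 2 3 2 1 2 1 2 3 2 3 2 3 2 1 0 1 0 1 2 1 2 1 0 1 2 1 0]
  -> pairs=20 depth=3 groups=5 -> no
String 2 '[[]][][[][][[[[[]]]][]][[]][][[]][]][]': depth seq [1 2 1 0 1 0 1 2 1 2 1 2 3 4 5 6 5 4 3 2 3 2 1 2 3 2 1 2 1 2 3 2 1 2 1 0 1 0]
  -> pairs=19 depth=6 groups=4 -> no
String 3 '[][[][][[][]]][][[]][[][][][][[]]]': depth seq [1 0 1 2 1 2 1 2 3 2 3 2 1 0 1 0 1 2 1 0 1 2 1 2 1 2 1 2 1 2 3 2 1 0]
  -> pairs=17 depth=3 groups=5 -> no
String 4 '[[[[[[[]]]]]][][][][][][]][][][][][][]': depth seq [1 2 3 4 5 6 7 6 5 4 3 2 1 2 1 2 1 2 1 2 1 2 1 2 1 0 1 0 1 0 1 0 1 0 1 0 1 0]
  -> pairs=19 depth=7 groups=7 -> yes
String 5 '[[][][]][[]][[[][[]]][][[]][]][[]]': depth seq [1 2 1 2 1 2 1 0 1 2 1 0 1 2 3 2 3 4 3 2 1 2 1 2 3 2 1 2 1 0 1 2 1 0]
  -> pairs=17 depth=4 groups=4 -> no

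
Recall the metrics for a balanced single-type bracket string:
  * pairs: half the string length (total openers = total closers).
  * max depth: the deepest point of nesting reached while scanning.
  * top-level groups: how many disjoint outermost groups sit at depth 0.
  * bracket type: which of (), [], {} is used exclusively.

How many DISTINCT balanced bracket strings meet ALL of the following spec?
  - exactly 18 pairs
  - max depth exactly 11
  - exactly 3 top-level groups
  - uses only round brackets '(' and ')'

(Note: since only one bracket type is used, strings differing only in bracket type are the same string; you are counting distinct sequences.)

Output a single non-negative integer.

Spec: pairs=18 depth=11 groups=3
Count(depth <= 11) = 94207512
Count(depth <= 10) = 93883872
Count(depth == 11) = 94207512 - 93883872 = 323640

Answer: 323640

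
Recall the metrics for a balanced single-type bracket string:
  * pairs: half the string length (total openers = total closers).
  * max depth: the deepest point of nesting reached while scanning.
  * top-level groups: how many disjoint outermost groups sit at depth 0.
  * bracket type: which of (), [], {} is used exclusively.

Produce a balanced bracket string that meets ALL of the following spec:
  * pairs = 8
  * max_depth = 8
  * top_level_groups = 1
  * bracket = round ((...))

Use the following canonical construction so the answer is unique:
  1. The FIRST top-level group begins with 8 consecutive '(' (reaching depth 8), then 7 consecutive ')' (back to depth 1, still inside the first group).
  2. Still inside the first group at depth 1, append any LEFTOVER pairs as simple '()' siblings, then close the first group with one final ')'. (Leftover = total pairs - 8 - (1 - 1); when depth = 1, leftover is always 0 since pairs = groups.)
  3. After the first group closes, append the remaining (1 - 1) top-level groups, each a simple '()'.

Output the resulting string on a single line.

Spec: pairs=8 depth=8 groups=1
Leftover pairs = 8 - 8 - (1-1) = 0
First group: deep chain of depth 8 + 0 sibling pairs
Remaining 0 groups: simple '()' each

Answer: (((((((())))))))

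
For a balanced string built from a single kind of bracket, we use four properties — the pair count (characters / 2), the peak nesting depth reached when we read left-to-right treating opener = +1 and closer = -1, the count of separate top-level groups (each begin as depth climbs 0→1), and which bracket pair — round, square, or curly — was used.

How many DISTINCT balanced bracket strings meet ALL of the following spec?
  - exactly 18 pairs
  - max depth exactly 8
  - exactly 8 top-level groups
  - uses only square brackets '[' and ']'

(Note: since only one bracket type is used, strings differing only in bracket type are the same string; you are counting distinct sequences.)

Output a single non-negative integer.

Answer: 15616

Derivation:
Spec: pairs=18 depth=8 groups=8
Count(depth <= 8) = 3747076
Count(depth <= 7) = 3731460
Count(depth == 8) = 3747076 - 3731460 = 15616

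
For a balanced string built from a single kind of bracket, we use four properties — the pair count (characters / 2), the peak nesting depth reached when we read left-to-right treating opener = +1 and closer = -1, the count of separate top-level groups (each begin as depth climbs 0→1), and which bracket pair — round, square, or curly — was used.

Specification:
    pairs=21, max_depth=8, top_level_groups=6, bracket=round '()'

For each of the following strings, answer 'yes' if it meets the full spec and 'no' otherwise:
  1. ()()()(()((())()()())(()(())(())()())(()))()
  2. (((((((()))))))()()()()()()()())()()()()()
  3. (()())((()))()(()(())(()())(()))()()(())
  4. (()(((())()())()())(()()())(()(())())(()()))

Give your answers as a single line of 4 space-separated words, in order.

Answer: no yes no no

Derivation:
String 1 '()()()(()((())()()())(()(())(())()())(()))()': depth seq [1 0 1 0 1 0 1 2 1 2 3 4 3 2 3 2 3 2 3 2 1 2 3 2 3 4 3 2 3 4 3 2 3 2 3 2 1 2 3 2 1 0 1 0]
  -> pairs=22 depth=4 groups=5 -> no
String 2 '(((((((()))))))()()()()()()()())()()()()()': depth seq [1 2 3 4 5 6 7 8 7 6 5 4 3 2 1 2 1 2 1 2 1 2 1 2 1 2 1 2 1 2 1 0 1 0 1 0 1 0 1 0 1 0]
  -> pairs=21 depth=8 groups=6 -> yes
String 3 '(()())((()))()(()(())(()())(()))()()(())': depth seq [1 2 1 2 1 0 1 2 3 2 1 0 1 0 1 2 1 2 3 2 1 2 3 2 3 2 1 2 3 2 1 0 1 0 1 0 1 2 1 0]
  -> pairs=20 depth=3 groups=7 -> no
String 4 '(()(((())()())()())(()()())(()(())())(()()))': depth seq [1 2 1 2 3 4 5 4 3 4 3 4 3 2 3 2 3 2 1 2 3 2 3 2 3 2 1 2 3 2 3 4 3 2 3 2 1 2 3 2 3 2 1 0]
  -> pairs=22 depth=5 groups=1 -> no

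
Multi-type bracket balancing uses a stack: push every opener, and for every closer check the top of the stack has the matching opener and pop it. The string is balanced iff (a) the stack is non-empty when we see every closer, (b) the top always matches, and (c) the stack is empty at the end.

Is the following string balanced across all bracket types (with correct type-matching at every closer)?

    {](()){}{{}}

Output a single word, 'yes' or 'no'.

pos 0: push '{'; stack = {
pos 1: saw closer ']' but top of stack is '{' (expected '}') → INVALID
Verdict: type mismatch at position 1: ']' closes '{' → no

Answer: no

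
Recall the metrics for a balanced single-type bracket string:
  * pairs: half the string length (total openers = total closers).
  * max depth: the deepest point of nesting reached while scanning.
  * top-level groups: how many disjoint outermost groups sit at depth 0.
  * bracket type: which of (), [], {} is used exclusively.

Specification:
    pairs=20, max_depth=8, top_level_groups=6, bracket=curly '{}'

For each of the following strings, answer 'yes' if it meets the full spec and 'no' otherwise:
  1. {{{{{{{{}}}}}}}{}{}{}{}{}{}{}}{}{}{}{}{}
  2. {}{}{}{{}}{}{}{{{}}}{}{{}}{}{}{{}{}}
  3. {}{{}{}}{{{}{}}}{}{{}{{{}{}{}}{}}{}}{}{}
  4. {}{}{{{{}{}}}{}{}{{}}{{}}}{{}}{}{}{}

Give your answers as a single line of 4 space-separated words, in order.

Answer: yes no no no

Derivation:
String 1 '{{{{{{{{}}}}}}}{}{}{}{}{}{}{}}{}{}{}{}{}': depth seq [1 2 3 4 5 6 7 8 7 6 5 4 3 2 1 2 1 2 1 2 1 2 1 2 1 2 1 2 1 0 1 0 1 0 1 0 1 0 1 0]
  -> pairs=20 depth=8 groups=6 -> yes
String 2 '{}{}{}{{}}{}{}{{{}}}{}{{}}{}{}{{}{}}': depth seq [1 0 1 0 1 0 1 2 1 0 1 0 1 0 1 2 3 2 1 0 1 0 1 2 1 0 1 0 1 0 1 2 1 2 1 0]
  -> pairs=18 depth=3 groups=12 -> no
String 3 '{}{{}{}}{{{}{}}}{}{{}{{{}{}{}}{}}{}}{}{}': depth seq [1 0 1 2 1 2 1 0 1 2 3 2 3 2 1 0 1 0 1 2 1 2 3 4 3 4 3 4 3 2 3 2 1 2 1 0 1 0 1 0]
  -> pairs=20 depth=4 groups=7 -> no
String 4 '{}{}{{{{}{}}}{}{}{{}}{{}}}{{}}{}{}{}': depth seq [1 0 1 0 1 2 3 4 3 4 3 2 1 2 1 2 1 2 3 2 1 2 3 2 1 0 1 2 1 0 1 0 1 0 1 0]
  -> pairs=18 depth=4 groups=7 -> no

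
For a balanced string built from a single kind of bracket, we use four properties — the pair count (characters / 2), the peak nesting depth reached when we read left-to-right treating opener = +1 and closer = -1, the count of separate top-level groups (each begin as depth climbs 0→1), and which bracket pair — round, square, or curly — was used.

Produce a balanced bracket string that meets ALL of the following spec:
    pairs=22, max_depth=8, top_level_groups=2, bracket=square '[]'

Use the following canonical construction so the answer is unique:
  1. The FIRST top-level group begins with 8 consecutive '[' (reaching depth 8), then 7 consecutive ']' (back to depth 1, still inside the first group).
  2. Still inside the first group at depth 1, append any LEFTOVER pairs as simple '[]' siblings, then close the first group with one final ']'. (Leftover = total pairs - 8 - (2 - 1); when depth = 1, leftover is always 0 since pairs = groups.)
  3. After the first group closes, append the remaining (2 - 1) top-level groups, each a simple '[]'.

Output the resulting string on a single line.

Answer: [[[[[[[[]]]]]]][][][][][][][][][][][][][]][]

Derivation:
Spec: pairs=22 depth=8 groups=2
Leftover pairs = 22 - 8 - (2-1) = 13
First group: deep chain of depth 8 + 13 sibling pairs
Remaining 1 groups: simple '[]' each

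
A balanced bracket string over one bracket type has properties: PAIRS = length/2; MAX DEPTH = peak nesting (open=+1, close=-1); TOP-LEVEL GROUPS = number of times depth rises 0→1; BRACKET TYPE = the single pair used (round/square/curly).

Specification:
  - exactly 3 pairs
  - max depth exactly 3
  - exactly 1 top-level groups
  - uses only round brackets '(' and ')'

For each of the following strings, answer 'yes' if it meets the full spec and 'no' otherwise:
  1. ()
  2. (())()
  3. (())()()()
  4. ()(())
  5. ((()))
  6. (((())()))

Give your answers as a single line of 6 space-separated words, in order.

String 1 '()': depth seq [1 0]
  -> pairs=1 depth=1 groups=1 -> no
String 2 '(())()': depth seq [1 2 1 0 1 0]
  -> pairs=3 depth=2 groups=2 -> no
String 3 '(())()()()': depth seq [1 2 1 0 1 0 1 0 1 0]
  -> pairs=5 depth=2 groups=4 -> no
String 4 '()(())': depth seq [1 0 1 2 1 0]
  -> pairs=3 depth=2 groups=2 -> no
String 5 '((()))': depth seq [1 2 3 2 1 0]
  -> pairs=3 depth=3 groups=1 -> yes
String 6 '(((())()))': depth seq [1 2 3 4 3 2 3 2 1 0]
  -> pairs=5 depth=4 groups=1 -> no

Answer: no no no no yes no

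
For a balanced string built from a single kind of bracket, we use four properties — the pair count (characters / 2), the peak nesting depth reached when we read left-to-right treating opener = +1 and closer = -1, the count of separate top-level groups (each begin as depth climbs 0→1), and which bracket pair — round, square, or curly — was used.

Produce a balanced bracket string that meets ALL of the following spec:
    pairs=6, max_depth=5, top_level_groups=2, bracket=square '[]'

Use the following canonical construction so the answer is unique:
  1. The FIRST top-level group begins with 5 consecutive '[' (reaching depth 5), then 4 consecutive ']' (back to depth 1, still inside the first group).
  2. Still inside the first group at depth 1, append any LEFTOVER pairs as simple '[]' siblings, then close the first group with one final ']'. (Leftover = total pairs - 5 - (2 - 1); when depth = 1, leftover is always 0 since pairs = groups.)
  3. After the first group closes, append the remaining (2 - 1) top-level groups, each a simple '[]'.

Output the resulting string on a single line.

Spec: pairs=6 depth=5 groups=2
Leftover pairs = 6 - 5 - (2-1) = 0
First group: deep chain of depth 5 + 0 sibling pairs
Remaining 1 groups: simple '[]' each

Answer: [[[[[]]]]][]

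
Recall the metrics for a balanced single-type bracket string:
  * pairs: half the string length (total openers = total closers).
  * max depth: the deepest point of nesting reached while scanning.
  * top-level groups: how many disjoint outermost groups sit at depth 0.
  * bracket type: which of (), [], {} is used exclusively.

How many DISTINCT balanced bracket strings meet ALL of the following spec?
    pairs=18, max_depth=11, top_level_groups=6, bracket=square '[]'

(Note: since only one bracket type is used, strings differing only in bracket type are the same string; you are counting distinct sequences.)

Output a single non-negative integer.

Spec: pairs=18 depth=11 groups=6
Count(depth <= 11) = 17298483
Count(depth <= 10) = 17296551
Count(depth == 11) = 17298483 - 17296551 = 1932

Answer: 1932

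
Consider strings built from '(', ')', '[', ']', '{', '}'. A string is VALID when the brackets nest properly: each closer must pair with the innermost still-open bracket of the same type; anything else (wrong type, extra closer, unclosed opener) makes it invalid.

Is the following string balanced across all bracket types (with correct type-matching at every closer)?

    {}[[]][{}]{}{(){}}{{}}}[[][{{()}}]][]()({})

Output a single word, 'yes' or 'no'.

Answer: no

Derivation:
pos 0: push '{'; stack = {
pos 1: '}' matches '{'; pop; stack = (empty)
pos 2: push '['; stack = [
pos 3: push '['; stack = [[
pos 4: ']' matches '['; pop; stack = [
pos 5: ']' matches '['; pop; stack = (empty)
pos 6: push '['; stack = [
pos 7: push '{'; stack = [{
pos 8: '}' matches '{'; pop; stack = [
pos 9: ']' matches '['; pop; stack = (empty)
pos 10: push '{'; stack = {
pos 11: '}' matches '{'; pop; stack = (empty)
pos 12: push '{'; stack = {
pos 13: push '('; stack = {(
pos 14: ')' matches '('; pop; stack = {
pos 15: push '{'; stack = {{
pos 16: '}' matches '{'; pop; stack = {
pos 17: '}' matches '{'; pop; stack = (empty)
pos 18: push '{'; stack = {
pos 19: push '{'; stack = {{
pos 20: '}' matches '{'; pop; stack = {
pos 21: '}' matches '{'; pop; stack = (empty)
pos 22: saw closer '}' but stack is empty → INVALID
Verdict: unmatched closer '}' at position 22 → no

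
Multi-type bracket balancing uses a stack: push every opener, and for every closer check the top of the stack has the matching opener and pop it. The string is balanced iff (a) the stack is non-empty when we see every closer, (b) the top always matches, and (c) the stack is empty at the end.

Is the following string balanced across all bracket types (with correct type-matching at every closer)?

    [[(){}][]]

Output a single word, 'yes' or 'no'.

Answer: yes

Derivation:
pos 0: push '['; stack = [
pos 1: push '['; stack = [[
pos 2: push '('; stack = [[(
pos 3: ')' matches '('; pop; stack = [[
pos 4: push '{'; stack = [[{
pos 5: '}' matches '{'; pop; stack = [[
pos 6: ']' matches '['; pop; stack = [
pos 7: push '['; stack = [[
pos 8: ']' matches '['; pop; stack = [
pos 9: ']' matches '['; pop; stack = (empty)
end: stack empty → VALID
Verdict: properly nested → yes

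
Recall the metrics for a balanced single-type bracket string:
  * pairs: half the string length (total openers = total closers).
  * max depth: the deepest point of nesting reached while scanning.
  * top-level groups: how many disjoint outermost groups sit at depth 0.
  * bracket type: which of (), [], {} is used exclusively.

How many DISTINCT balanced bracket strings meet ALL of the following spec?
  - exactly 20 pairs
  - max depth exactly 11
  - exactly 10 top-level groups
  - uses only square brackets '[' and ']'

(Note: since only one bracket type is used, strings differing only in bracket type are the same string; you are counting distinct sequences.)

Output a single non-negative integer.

Answer: 10

Derivation:
Spec: pairs=20 depth=11 groups=10
Count(depth <= 11) = 10015005
Count(depth <= 10) = 10014995
Count(depth == 11) = 10015005 - 10014995 = 10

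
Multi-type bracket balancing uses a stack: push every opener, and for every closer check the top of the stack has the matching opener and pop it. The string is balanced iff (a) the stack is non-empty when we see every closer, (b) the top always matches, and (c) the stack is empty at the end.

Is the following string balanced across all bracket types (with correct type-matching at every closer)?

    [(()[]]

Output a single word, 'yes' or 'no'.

pos 0: push '['; stack = [
pos 1: push '('; stack = [(
pos 2: push '('; stack = [((
pos 3: ')' matches '('; pop; stack = [(
pos 4: push '['; stack = [([
pos 5: ']' matches '['; pop; stack = [(
pos 6: saw closer ']' but top of stack is '(' (expected ')') → INVALID
Verdict: type mismatch at position 6: ']' closes '(' → no

Answer: no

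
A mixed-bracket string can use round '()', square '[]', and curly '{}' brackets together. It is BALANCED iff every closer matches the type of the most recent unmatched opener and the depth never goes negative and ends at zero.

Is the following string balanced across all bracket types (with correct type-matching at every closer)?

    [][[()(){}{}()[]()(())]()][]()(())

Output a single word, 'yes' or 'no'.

Answer: yes

Derivation:
pos 0: push '['; stack = [
pos 1: ']' matches '['; pop; stack = (empty)
pos 2: push '['; stack = [
pos 3: push '['; stack = [[
pos 4: push '('; stack = [[(
pos 5: ')' matches '('; pop; stack = [[
pos 6: push '('; stack = [[(
pos 7: ')' matches '('; pop; stack = [[
pos 8: push '{'; stack = [[{
pos 9: '}' matches '{'; pop; stack = [[
pos 10: push '{'; stack = [[{
pos 11: '}' matches '{'; pop; stack = [[
pos 12: push '('; stack = [[(
pos 13: ')' matches '('; pop; stack = [[
pos 14: push '['; stack = [[[
pos 15: ']' matches '['; pop; stack = [[
pos 16: push '('; stack = [[(
pos 17: ')' matches '('; pop; stack = [[
pos 18: push '('; stack = [[(
pos 19: push '('; stack = [[((
pos 20: ')' matches '('; pop; stack = [[(
pos 21: ')' matches '('; pop; stack = [[
pos 22: ']' matches '['; pop; stack = [
pos 23: push '('; stack = [(
pos 24: ')' matches '('; pop; stack = [
pos 25: ']' matches '['; pop; stack = (empty)
pos 26: push '['; stack = [
pos 27: ']' matches '['; pop; stack = (empty)
pos 28: push '('; stack = (
pos 29: ')' matches '('; pop; stack = (empty)
pos 30: push '('; stack = (
pos 31: push '('; stack = ((
pos 32: ')' matches '('; pop; stack = (
pos 33: ')' matches '('; pop; stack = (empty)
end: stack empty → VALID
Verdict: properly nested → yes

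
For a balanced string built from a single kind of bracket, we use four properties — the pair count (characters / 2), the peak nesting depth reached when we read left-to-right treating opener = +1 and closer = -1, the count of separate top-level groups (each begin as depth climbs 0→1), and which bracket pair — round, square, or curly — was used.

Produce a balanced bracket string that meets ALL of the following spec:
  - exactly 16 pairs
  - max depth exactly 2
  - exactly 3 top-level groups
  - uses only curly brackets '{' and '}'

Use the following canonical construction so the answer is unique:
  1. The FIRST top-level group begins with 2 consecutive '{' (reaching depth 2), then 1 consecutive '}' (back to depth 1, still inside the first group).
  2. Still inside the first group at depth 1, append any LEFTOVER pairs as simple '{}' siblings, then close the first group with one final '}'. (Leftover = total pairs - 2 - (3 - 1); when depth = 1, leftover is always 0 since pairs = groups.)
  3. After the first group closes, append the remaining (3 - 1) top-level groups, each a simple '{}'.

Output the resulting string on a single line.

Answer: {{}{}{}{}{}{}{}{}{}{}{}{}{}}{}{}

Derivation:
Spec: pairs=16 depth=2 groups=3
Leftover pairs = 16 - 2 - (3-1) = 12
First group: deep chain of depth 2 + 12 sibling pairs
Remaining 2 groups: simple '{}' each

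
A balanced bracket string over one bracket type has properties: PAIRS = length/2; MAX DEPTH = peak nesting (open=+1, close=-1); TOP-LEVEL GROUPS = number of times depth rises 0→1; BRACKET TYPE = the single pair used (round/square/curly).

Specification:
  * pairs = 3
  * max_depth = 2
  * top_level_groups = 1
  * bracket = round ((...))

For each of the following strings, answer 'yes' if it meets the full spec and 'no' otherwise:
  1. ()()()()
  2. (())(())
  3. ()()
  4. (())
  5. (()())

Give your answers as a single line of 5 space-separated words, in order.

Answer: no no no no yes

Derivation:
String 1 '()()()()': depth seq [1 0 1 0 1 0 1 0]
  -> pairs=4 depth=1 groups=4 -> no
String 2 '(())(())': depth seq [1 2 1 0 1 2 1 0]
  -> pairs=4 depth=2 groups=2 -> no
String 3 '()()': depth seq [1 0 1 0]
  -> pairs=2 depth=1 groups=2 -> no
String 4 '(())': depth seq [1 2 1 0]
  -> pairs=2 depth=2 groups=1 -> no
String 5 '(()())': depth seq [1 2 1 2 1 0]
  -> pairs=3 depth=2 groups=1 -> yes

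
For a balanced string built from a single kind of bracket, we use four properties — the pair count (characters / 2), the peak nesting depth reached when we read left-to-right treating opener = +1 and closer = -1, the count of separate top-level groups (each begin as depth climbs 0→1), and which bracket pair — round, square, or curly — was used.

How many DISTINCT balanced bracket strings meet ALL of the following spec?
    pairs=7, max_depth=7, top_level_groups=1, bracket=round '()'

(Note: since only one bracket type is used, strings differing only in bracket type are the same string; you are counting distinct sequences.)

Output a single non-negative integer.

Answer: 1

Derivation:
Spec: pairs=7 depth=7 groups=1
Count(depth <= 7) = 132
Count(depth <= 6) = 131
Count(depth == 7) = 132 - 131 = 1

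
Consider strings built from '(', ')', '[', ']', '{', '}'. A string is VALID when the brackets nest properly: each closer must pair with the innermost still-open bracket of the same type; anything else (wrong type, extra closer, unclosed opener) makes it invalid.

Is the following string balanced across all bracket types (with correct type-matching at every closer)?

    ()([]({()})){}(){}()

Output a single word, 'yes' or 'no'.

Answer: yes

Derivation:
pos 0: push '('; stack = (
pos 1: ')' matches '('; pop; stack = (empty)
pos 2: push '('; stack = (
pos 3: push '['; stack = ([
pos 4: ']' matches '['; pop; stack = (
pos 5: push '('; stack = ((
pos 6: push '{'; stack = (({
pos 7: push '('; stack = (({(
pos 8: ')' matches '('; pop; stack = (({
pos 9: '}' matches '{'; pop; stack = ((
pos 10: ')' matches '('; pop; stack = (
pos 11: ')' matches '('; pop; stack = (empty)
pos 12: push '{'; stack = {
pos 13: '}' matches '{'; pop; stack = (empty)
pos 14: push '('; stack = (
pos 15: ')' matches '('; pop; stack = (empty)
pos 16: push '{'; stack = {
pos 17: '}' matches '{'; pop; stack = (empty)
pos 18: push '('; stack = (
pos 19: ')' matches '('; pop; stack = (empty)
end: stack empty → VALID
Verdict: properly nested → yes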